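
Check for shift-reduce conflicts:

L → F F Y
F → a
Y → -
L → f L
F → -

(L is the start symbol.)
A shift-reduce conflict occurs when an LR(0) state has both:
  - a complete (reduce) item [A → α .] (dot at the end), and
  - a shift item [B → β . c γ] (dot before a terminal).

Augment with L' → L and build the canonical LR(0) collection (I0 = CLOSURE({[L' → . L]}), then GOTO on every symbol after a dot until no new states appear). It has 10 states:
  I0: { [F → . -], [F → . a], [L → . F F Y], [L → . f L], [L' → . L] }  — shift
  I1: { [F → - .] }  — reduce
  I2: { [F → . -], [F → . a], [L → F . F Y] }  — shift
  I3: { [L' → L .] }  — accept
  I4: { [F → a .] }  — reduce
  I5: { [F → . -], [F → . a], [L → . F F Y], [L → . f L], [L → f . L] }  — shift
  I6: { [L → f L .] }  — reduce
  I7: { [L → F F . Y], [Y → . -] }  — shift
  I8: { [Y → - .] }  — reduce
  I9: { [L → F F Y .] }  — reduce

No state contains both a complete item and a shift item.

Answer: No shift-reduce conflicts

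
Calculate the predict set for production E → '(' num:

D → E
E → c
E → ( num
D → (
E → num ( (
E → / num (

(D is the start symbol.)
{ '(' }

PREDICT(E → '(' num) = (FIRST(RHS) \ {ε}) ∪ (FOLLOW(E) if ε ∈ FIRST(RHS), i.e. RHS ⇒* ε)
FIRST('(' num) = { '(' }
ε ∉ FIRST('(' num), so FOLLOW(E) is not added.
PREDICT(E → '(' num) = { '(' }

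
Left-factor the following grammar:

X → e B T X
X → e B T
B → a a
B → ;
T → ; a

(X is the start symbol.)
X → e B T X'
X' → X
X' → ε
B → a a
B → ;
T → ; a

Left-factoring transforms A → αβ₁ | αβ₂ into A → αA' and A' → β₁ | β₂
(α is the longest common prefix among the alternatives). Repeat until
no nonterminal has two alternatives with a common prefix.

Round 1: X has alternatives sharing prefix 'e B T'. Introduce X': X → e B T X'
  Add: X' → X
  Add: X' → ε

No remaining common prefixes — done.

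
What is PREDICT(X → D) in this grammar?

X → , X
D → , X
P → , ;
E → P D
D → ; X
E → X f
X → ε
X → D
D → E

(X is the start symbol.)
PREDICT(X → D) = (FIRST(RHS) \ {ε}) ∪ (FOLLOW(X) if ε ∈ FIRST(RHS), i.e. RHS ⇒* ε)
FIRST(D) = { ',', ';', 'f' }
FIRST(D) = { ',', ';', 'f' }
ε ∉ FIRST(D), so FOLLOW(X) is not added.
PREDICT(X → D) = { ',', ';', 'f' }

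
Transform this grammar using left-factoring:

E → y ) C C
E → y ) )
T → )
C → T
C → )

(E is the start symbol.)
Left-factoring transforms A → αβ₁ | αβ₂ into A → αA' and A' → β₁ | β₂
(α is the longest common prefix among the alternatives). Repeat until
no nonterminal has two alternatives with a common prefix.

Round 1: E has alternatives sharing prefix 'y )'. Introduce E': E → y ) E'
  Add: E' → C C
  Add: E' → )

No remaining common prefixes — done.

Resulting grammar:
E → y ) E'
E' → C C
E' → )
T → )
C → T
C → )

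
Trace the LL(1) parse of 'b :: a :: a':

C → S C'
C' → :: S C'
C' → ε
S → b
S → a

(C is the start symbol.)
LL(1) parsing maintains a stack (initially the start symbol over $) and the input. At each step: if the stack top is a terminal, match it against the current input token; if it is a non-terminal N, replace it with the RHS of M[N, lookahead] (the unique production whose predict set contains the lookahead).

Stack is shown with the top on the left.

Stack      Input          Action
--------------------------------
C $        b :: a :: a $  output C → S C'
S C' $     b :: a :: a $  output S → b
b C' $     b :: a :: a $  match 'b'
C' $       :: a :: a $    output C' → :: S C'
:: S C' $  :: a :: a $    match '::'
S C' $     a :: a $       output S → a
a C' $     a :: a $       match 'a'
C' $       :: a $         output C' → :: S C'
:: S C' $  :: a $         match '::'
S C' $     a $            output S → a
a C' $     a $            match 'a'
C' $       $              output C' → ε
$          $              accept

The string is accepted.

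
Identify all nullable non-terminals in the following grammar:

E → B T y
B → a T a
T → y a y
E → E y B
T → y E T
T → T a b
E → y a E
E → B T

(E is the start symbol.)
None

There are no ε-productions, so no non-terminal can derive ε.
No non-terminals are nullable.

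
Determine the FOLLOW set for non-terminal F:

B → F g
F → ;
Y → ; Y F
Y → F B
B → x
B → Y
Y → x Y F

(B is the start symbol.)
{ $, ';', 'g', 'x' }

To compute FOLLOW(F), find every occurrence of F on a right-hand side N → α F β: add FIRST(β) \ {ε}, and if β is empty or nullable also add FOLLOW(N). Iterate to a fixed point.

In B → F g: F is followed by g, add FIRST(g) \ {ε} = { 'g' }
In Y → ; Y F: F is at the end, add FOLLOW(Y)
In Y → F B: F is followed by B, add FIRST(B) \ {ε} = { ';', 'x' }
In Y → x Y F: F is at the end, add FOLLOW(Y)

The FOLLOW sets referred to above (computed the same way, to a fixed point):
  FOLLOW(Y) = { $, ';' }

Taking the union: FOLLOW(F) = { $, ';', 'g', 'x' }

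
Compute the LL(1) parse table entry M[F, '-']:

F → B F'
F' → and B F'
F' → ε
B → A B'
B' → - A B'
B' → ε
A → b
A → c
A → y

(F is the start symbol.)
Empty (error entry)

To find M[F, '-'], we find productions for F where '-' is in the predict set (PREDICT(N → α) = (FIRST(α) \ {ε}) ∪ (FOLLOW(N) if α ⇒* ε)).

Relevant sets:
  FIRST(B) = { 'b', 'c', 'y' }

F → B F': PREDICT = { 'b', 'c', 'y' }

M[F, '-'] is empty (no production applies)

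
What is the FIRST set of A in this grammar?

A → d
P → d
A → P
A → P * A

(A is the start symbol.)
{ 'd' }

To compute FIRST(A), examine every production with A on the left-hand side, reading each right-hand side left to right until a non-nullable symbol is reached.

FIRST sets of the other non-terminals involved (by the same procedure, iterated to a fixed point):
  FIRST(P) = { 'd' }

From A → d:
  - d is a terminal: add 'd' and stop
From A → P:
  - P is a non-terminal: add FIRST(P) \ {ε} = { 'd' }
    P is not nullable, so stop
From A → P * A:
  - P is a non-terminal: add FIRST(P) \ {ε} = { 'd' }
    P is not nullable, so stop

Collecting: FIRST(A) = { 'd' }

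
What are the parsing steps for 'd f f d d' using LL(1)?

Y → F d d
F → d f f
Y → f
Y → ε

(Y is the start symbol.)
LL(1) parsing maintains a stack (initially the start symbol over $) and the input. At each step: if the stack top is a terminal, match it against the current input token; if it is a non-terminal N, replace it with the RHS of M[N, lookahead] (the unique production whose predict set contains the lookahead).

Stack is shown with the top on the left.

Stack        Input        Action
--------------------------------
Y $          d f f d d $  output Y → F d d
F d d $      d f f d d $  output F → d f f
d f f d d $  d f f d d $  match 'd'
f f d d $    f f d d $    match 'f'
f d d $      f d d $      match 'f'
d d $        d d $        match 'd'
d $          d $          match 'd'
$            $            accept

The string is accepted.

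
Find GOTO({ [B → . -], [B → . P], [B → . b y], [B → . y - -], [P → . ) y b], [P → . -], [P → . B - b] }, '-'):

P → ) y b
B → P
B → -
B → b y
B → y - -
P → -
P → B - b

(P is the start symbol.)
{ [B → - .], [P → - .] }

GOTO(I, '-') = CLOSURE({ [A → αX.β] : [A → α.Xβ] ∈ I, X = '-' })

Items with dot before '-', with the dot advanced:
  [B → . -] → [B → - .]
  [P → . -] → [P → - .]
Closure adds nothing (no advanced item has the dot before a non-terminal).

GOTO = { [B → - .], [P → - .] }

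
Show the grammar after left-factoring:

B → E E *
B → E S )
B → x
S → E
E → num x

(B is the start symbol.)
B → E B'
B' → E *
B' → S )
B → x
S → E
E → num x

Left-factoring transforms A → αβ₁ | αβ₂ into A → αA' and A' → β₁ | β₂
(α is the longest common prefix among the alternatives). Repeat until
no nonterminal has two alternatives with a common prefix.

Round 1: B has alternatives sharing prefix 'E'. Introduce B': B → E B'
  Add: B' → E *
  Add: B' → S )

No remaining common prefixes — done.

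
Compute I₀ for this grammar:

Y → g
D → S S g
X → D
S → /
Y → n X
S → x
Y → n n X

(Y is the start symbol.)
First, augment the grammar with Y' → Y
I₀ = CLOSURE({ [Y' → . Y] }):
  [Y' → . Y] has the dot before Y: add [Y → . g], [Y → . n X], [Y → . n n X]
No further items can be added.

I₀ = { [Y → . g], [Y → . n X], [Y → . n n X], [Y' → . Y] }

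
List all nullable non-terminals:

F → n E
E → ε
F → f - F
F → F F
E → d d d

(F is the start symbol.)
A non-terminal is nullable if it can derive ε (the empty string): either it has an ε-production, or it has a production whose right-hand side consists entirely of nullable non-terminals.

ε-productions: E → ε
So E is immediately nullable.
No further non-terminal can be added: every production for the remaining non-terminals contains a terminal or a non-nullable non-terminal.
Nullable = { 'E' }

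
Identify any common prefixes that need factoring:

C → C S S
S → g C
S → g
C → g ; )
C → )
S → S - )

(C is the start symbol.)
Left-factoring is needed when two productions for the same non-terminal
share a common prefix on the right-hand side.

Productions for C:
  C → C S S
  C → g ; )
  C → )
Productions for S:
  S → g C
  S → g
  S → S - )

Found common prefix 'g' in productions for S

Answer: Yes, S has productions with common prefix 'g'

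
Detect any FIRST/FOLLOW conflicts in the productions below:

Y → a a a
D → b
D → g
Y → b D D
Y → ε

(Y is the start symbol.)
Nullable non-terminals: Y.

Y: nullable alternative(s) Y → ε; FOLLOW(Y) = { $ }
  Y → a a a: FIRST \ {ε} = { 'a' } — disjoint from FOLLOW(Y)
  Y → b D D: FIRST \ {ε} = { 'b' } — disjoint from FOLLOW(Y)
  Y → ε: FIRST \ {ε} = { } — this is the only nullable alternative, skip

D has no nullable alternative, so no FIRST/FOLLOW check is needed there.

No FIRST/FOLLOW conflicts found.

Answer: No FIRST/FOLLOW conflicts.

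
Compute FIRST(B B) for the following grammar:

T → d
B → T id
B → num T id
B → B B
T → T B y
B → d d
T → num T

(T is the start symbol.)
{ 'd', 'num' }

FIRST sets of the non-terminals involved (from the grammar, by fixed-point iteration):
  FIRST(B) = { 'd', 'num' }

To compute FIRST(B B), process the symbols left to right:
Symbol B is a non-terminal. Add FIRST(B) \ {ε} = { 'd', 'num' }
B is not nullable (ε ∉ FIRST(B)), so stop here.
FIRST(B B) = { 'd', 'num' }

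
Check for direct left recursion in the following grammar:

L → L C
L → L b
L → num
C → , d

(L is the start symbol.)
Direct left recursion occurs when N → N α for some non-terminal N (the right-hand side begins with the left-hand side itself).

L → L C: LEFT RECURSIVE (starts with L)
L → L b: LEFT RECURSIVE (starts with L)
L → num: starts with num
C → , d: starts with ','

The grammar has direct left recursion on: L.

Answer: Yes, L is left-recursive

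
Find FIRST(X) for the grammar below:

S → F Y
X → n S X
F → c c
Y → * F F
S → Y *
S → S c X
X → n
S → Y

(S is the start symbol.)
{ 'n' }

To compute FIRST(X), examine every production with X on the left-hand side, reading each right-hand side left to right until a non-nullable symbol is reached.

From X → n S X:
  - n is a terminal: add 'n' and stop
From X → n:
  - n is a terminal: add 'n' and stop

Collecting: FIRST(X) = { 'n' }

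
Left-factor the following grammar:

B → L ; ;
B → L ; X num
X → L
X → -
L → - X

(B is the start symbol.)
Left-factoring transforms A → αβ₁ | αβ₂ into A → αA' and A' → β₁ | β₂
(α is the longest common prefix among the alternatives). Repeat until
no nonterminal has two alternatives with a common prefix.

Round 1: B has alternatives sharing prefix 'L ;'. Introduce B': B → L ; B'
  Add: B' → ;
  Add: B' → X num

No remaining common prefixes — done.

Resulting grammar:
B → L ; B'
B' → ;
B' → X num
X → L
X → -
L → - X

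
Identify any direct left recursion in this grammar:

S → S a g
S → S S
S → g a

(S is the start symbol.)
Yes, S is left-recursive

S → S a g: LEFT RECURSIVE (starts with S)
S → S S: LEFT RECURSIVE (starts with S)
S → g a: starts with g

The grammar has direct left recursion on: S.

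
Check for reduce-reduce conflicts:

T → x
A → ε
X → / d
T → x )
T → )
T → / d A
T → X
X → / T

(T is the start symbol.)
Yes — I8: [A → .] vs [X → / d .]

Augment with T' → T and build the canonical LR(0) collection (I0 = CLOSURE({[T' → . T]}), then GOTO on every symbol after a dot until no new states appear). It has 10 states:
  I0: { [T → . )], [T → . / d A], [T → . X], [T → . x )], [T → . x], [T' → . T], [X → . / T], [X → . / d] }  — shift
  I1: { [T → ) .] }  — reduce
  I2: { [T → . )], [T → . / d A], [T → . X], [T → . x )], [T → . x], [T → / . d A], [X → . / T], [X → . / d], [X → / . T], [X → / . d] }  — shift
  I3: { [T' → T .] }  — accept
  I4: { [T → X .] }  — reduce
  I5: { [T → x . )], [T → x .] }  — shift, reduce
  I6: { [T → x ) .] }  — reduce
  I7: { [X → / T .] }  — reduce
  I8: { [A → .], [T → / d . A], [X → / d .] }  — 2 reduces
  I9: { [T → / d A .] }  — reduce

I8 contains complete items [A → .], [X → / d .] — reduce-reduce conflict.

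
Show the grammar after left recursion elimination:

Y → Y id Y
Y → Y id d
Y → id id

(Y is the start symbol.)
Y → id id Y'
Y' → id Y Y'
Y' → id d Y'
Y' → ε

Y is directly left-recursive. The standard transformation for
  A → A α₁ | ... | A α_m | β₁ | ... | β_n
is
  A  → β₁ A' | ... | β_n A'
  A' → α₁ A' | ... | α_m A' | ε

Y → id id becomes Y → id id Y'
Y → Y id Y becomes Y' → id Y Y'
Y → Y id d becomes Y' → id d Y'
Add Y' → ε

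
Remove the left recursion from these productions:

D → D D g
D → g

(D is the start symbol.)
D → g D'
D' → D g D'
D' → ε

D is directly left-recursive. The standard transformation for
  A → A α₁ | ... | A α_m | β₁ | ... | β_n
is
  A  → β₁ A' | ... | β_n A'
  A' → α₁ A' | ... | α_m A' | ε

D → g becomes D → g D'
D → D D g becomes D' → D g D'
Add D' → ε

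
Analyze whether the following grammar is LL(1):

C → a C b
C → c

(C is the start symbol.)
Yes, the grammar is LL(1).

A grammar is LL(1) if for each non-terminal N with multiple productions, the predict sets of those productions are pairwise disjoint, where PREDICT(N → α) = (FIRST(α) \ {ε}) ∪ (FOLLOW(N) if α ⇒* ε).

For C:
  PREDICT(C → a C b) = { 'a' }
  PREDICT(C → c) = { 'c' }

All predict sets are disjoint. The grammar IS LL(1).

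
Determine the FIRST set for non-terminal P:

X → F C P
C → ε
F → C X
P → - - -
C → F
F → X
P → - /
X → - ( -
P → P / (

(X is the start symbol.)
{ '-' }

To compute FIRST(P), examine every production with P on the left-hand side, reading each right-hand side left to right until a non-nullable symbol is reached.

From P → - - -:
  - '-' is a terminal: add '-' and stop
From P → - /:
  - '-' is a terminal: add '-' and stop
From P → P / (:
  - P is the symbol being defined: contributes nothing new
    P is not nullable, so stop

Collecting: FIRST(P) = { '-' }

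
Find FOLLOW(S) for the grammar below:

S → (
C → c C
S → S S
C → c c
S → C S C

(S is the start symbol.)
{ $, '(', 'c' }

S is the start symbol, so $ ∈ FOLLOW(S).
In S → S S: S is followed by S, add FIRST(S) \ {ε} = { '(', 'c' }
In S → S S: S is at the end; this adds FOLLOW(S) to itself — nothing new
In S → C S C: S is followed by C, add FIRST(C) \ {ε} = { 'c' }

Taking the union: FOLLOW(S) = { $, '(', 'c' }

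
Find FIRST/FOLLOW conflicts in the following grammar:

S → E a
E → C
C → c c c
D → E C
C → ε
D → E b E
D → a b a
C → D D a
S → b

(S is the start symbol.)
Yes. C → c c c with FOLLOW(C) on { 'c' }; C → D D a with FOLLOW(C) on { 'a', 'b', 'c' }; D → E b E with FOLLOW(D) on { 'a', 'b', 'c' }; D → a b a with FOLLOW(D) on { 'a' }

A FIRST/FOLLOW conflict occurs when a non-terminal N has a nullable alternative N → β (β ⇒* ε) and another alternative N → α with FIRST(α) ∩ FOLLOW(N) ≠ ∅: on such a lookahead the parser cannot decide between expanding α and letting N vanish via β.

Nullable non-terminals: C, D, E.
FIRST sets used below: FIRST(D) = { 'a', 'b', 'c', ε }, FIRST(E) = { 'a', 'b', 'c', ε }, FIRST(C) = { 'a', 'b', 'c', ε }

C: nullable alternative(s) C → ε; FOLLOW(C) = { 'a', 'b', 'c' }
  C → c c c: FIRST \ {ε} = { 'c' } — overlaps FOLLOW(C) on { 'c' }: CONFLICT
  C → ε: FIRST \ {ε} = { } — this is the only nullable alternative, skip
  C → D D a: FIRST \ {ε} = { 'a', 'b', 'c' } — overlaps FOLLOW(C) on { 'a', 'b', 'c' }: CONFLICT

D: nullable alternative(s) D → E C; FOLLOW(D) = { 'a', 'b', 'c' }
  D → E C: FIRST \ {ε} = { 'a', 'b', 'c' } — this is the only nullable alternative, skip
  D → E b E: FIRST \ {ε} = { 'a', 'b', 'c' } — overlaps FOLLOW(D) on { 'a', 'b', 'c' }: CONFLICT
  D → a b a: FIRST \ {ε} = { 'a' } — overlaps FOLLOW(D) on { 'a' }: CONFLICT
E has a nullable alternative but only one production, so nothing to check.

S has no nullable alternative, so no FIRST/FOLLOW check is needed there.

So the grammar has 4 FIRST/FOLLOW conflicts (marked CONFLICT above).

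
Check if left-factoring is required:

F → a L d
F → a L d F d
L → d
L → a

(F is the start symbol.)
Yes, F has productions with common prefix 'a L d'

Left-factoring is needed when two productions for the same non-terminal
share a common prefix on the right-hand side.

Productions for F:
  F → a L d
  F → a L d F d
Productions for L:
  L → d
  L → a

Found common prefix 'a L d' in productions for F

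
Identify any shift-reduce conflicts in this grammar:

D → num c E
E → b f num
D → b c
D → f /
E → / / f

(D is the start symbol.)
Augment with D' → D and build the canonical LR(0) collection (I0 = CLOSURE({[D' → . D]}), then GOTO on every symbol after a dot until no new states appear). It has 15 states:
  I0: { [D → . b c], [D → . f /], [D → . num c E], [D' → . D] }  — shift
  I1: { [D' → D .] }  — accept
  I2: { [D → b . c] }  — shift
  I3: { [D → f . /] }  — shift
  I4: { [D → num . c E] }  — shift
  I5: { [D → num c . E], [E → . / / f], [E → . b f num] }  — shift
  I6: { [E → / . / f] }  — shift
  I7: { [D → num c E .] }  — reduce
  I8: { [E → b . f num] }  — shift
  I9: { [E → b f . num] }  — shift
  I10: { [E → b f num .] }  — reduce
  I11: { [E → / / . f] }  — shift
  I12: { [E → / / f .] }  — reduce
  I13: { [D → f / .] }  — reduce
  I14: { [D → b c .] }  — reduce

No state contains both a complete item and a shift item.

Answer: No shift-reduce conflicts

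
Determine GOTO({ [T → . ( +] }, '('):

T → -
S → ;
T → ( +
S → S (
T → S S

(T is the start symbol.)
GOTO(I, '(') = CLOSURE({ [A → αX.β] : [A → α.Xβ] ∈ I, X = '(' })

Items with dot before '(', with the dot advanced:
  [T → . ( +] → [T → ( . +]
Closure adds nothing (no advanced item has the dot before a non-terminal).

GOTO = { [T → ( . +] }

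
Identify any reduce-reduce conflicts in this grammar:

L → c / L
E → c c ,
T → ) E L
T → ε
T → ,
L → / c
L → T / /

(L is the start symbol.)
No reduce-reduce conflicts

A reduce-reduce conflict occurs when an LR(0) state has two complete items [A → α .] and [B → β .] — both call for a reduction, and with no lookahead the parser cannot choose between them.

Augment with L' → L and build the canonical LR(0) collection (I0 = CLOSURE({[L' → . L]}), then GOTO on every symbol after a dot until no new states appear). It has 17 states:
  I0: { [L → . / c], [L → . T / /], [L → . c / L], [L' → . L], [T → . ) E L], [T → . ,], [T → .] }  — shift, reduce
  I1: { [E → . c c ,], [T → ) . E L] }  — shift
  I2: { [T → , .] }  — reduce
  I3: { [L → / . c] }  — shift
  I4: { [L' → L .] }  — accept
  I5: { [L → T . / /] }  — shift
  I6: { [L → c . / L] }  — shift
  I7: { [L → . / c], [L → . T / /], [L → . c / L], [L → c / . L], [T → . ) E L], [T → . ,], [T → .] }  — shift, reduce
  I8: { [L → c / L .] }  — reduce
  I9: { [L → T / . /] }  — shift
  I10: { [L → T / / .] }  — reduce
  I11: { [L → / c .] }  — reduce
  I12: { [L → . / c], [L → . T / /], [L → . c / L], [T → ) E . L], [T → . ) E L], [T → . ,], [T → .] }  — shift, reduce
  I13: { [E → c . c ,] }  — shift
  I14: { [E → c c . ,] }  — shift
  I15: { [E → c c , .] }  — reduce
  I16: { [T → ) E L .] }  — reduce

No state contains more than one complete item.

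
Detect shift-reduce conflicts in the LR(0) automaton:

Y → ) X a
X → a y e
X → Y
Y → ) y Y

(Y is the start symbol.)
A shift-reduce conflict occurs when an LR(0) state has both:
  - a complete (reduce) item [A → α .] (dot at the end), and
  - a shift item [B → β . c γ] (dot before a terminal).

Augment with Y' → Y and build the canonical LR(0) collection (I0 = CLOSURE({[Y' → . Y]}), then GOTO on every symbol after a dot until no new states appear). It has 11 states:
  I0: { [Y → . ) X a], [Y → . ) y Y], [Y' → . Y] }  — shift
  I1: { [X → . Y], [X → . a y e], [Y → ) . X a], [Y → ) . y Y], [Y → . ) X a], [Y → . ) y Y] }  — shift
  I2: { [Y' → Y .] }  — accept
  I3: { [Y → ) X . a] }  — shift
  I4: { [X → Y .] }  — reduce
  I5: { [X → a . y e] }  — shift
  I6: { [Y → ) y . Y], [Y → . ) X a], [Y → . ) y Y] }  — shift
  I7: { [Y → ) y Y .] }  — reduce
  I8: { [X → a y . e] }  — shift
  I9: { [X → a y e .] }  — reduce
  I10: { [Y → ) X a .] }  — reduce

No state contains both a complete item and a shift item.

Answer: No shift-reduce conflicts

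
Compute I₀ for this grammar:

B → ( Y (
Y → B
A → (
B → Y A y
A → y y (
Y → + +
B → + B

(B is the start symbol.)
First, augment the grammar with B' → B
I₀ = CLOSURE({ [B' → . B] }):
  [B' → . B] has the dot before B: add [B → . ( Y (], [B → . Y A y], [B → . + B]
  [B → . Y A y] has the dot before Y: add [Y → . B], [Y → . + +]
No further items can be added.

I₀ = { [B → . ( Y (], [B → . + B], [B → . Y A y], [B' → . B], [Y → . + +], [Y → . B] }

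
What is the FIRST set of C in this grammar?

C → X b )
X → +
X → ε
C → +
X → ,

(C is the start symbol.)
FIRST sets of the other non-terminals involved (by the same procedure, iterated to a fixed point):
  FIRST(X) = { '+', ',', ε }

From C → X b ):
  - X is a non-terminal: add FIRST(X) \ {ε} = { '+', ',' }
    X is nullable, so continue to the next symbol
  - b is a terminal: add 'b' and stop
From C → +:
  - '+' is a terminal: add '+' and stop

Collecting: FIRST(C) = { '+', ',', 'b' }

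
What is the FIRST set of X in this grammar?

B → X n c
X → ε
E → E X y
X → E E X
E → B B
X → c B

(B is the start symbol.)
{ 'c', 'n', ε }

To compute FIRST(X), examine every production with X on the left-hand side, reading each right-hand side left to right until a non-nullable symbol is reached.

FIRST sets of the other non-terminals involved (by the same procedure, iterated to a fixed point):
  FIRST(E) = { 'c', 'n' }

From X → ε:
  - ε-production, so ε ∈ FIRST(X)
From X → E E X:
  - E is a non-terminal: add FIRST(E) \ {ε} = { 'c', 'n' }
    E is not nullable, so stop
From X → c B:
  - c is a terminal: add 'c' and stop

Collecting: FIRST(X) = { 'c', 'n', ε }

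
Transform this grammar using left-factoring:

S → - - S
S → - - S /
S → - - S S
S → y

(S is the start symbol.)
Left-factoring transforms A → αβ₁ | αβ₂ into A → αA' and A' → β₁ | β₂
(α is the longest common prefix among the alternatives). Repeat until
no nonterminal has two alternatives with a common prefix.

Round 1: S has alternatives sharing prefix '- - S'. Introduce S': S → - - S S'
  Add: S' → ε
  Add: S' → /
  Add: S' → S

No remaining common prefixes — done.

Resulting grammar:
S → - - S S'
S' → ε
S' → /
S' → S
S → y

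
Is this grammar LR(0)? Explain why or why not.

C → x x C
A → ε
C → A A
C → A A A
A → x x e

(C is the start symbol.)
No. Shift-reduce conflict between [A → .] and [A → . x x e]

Augment with C' → C and build the canonical LR(0) collection (I0 = CLOSURE({[C' → . C]}), then GOTO on every symbol after a dot until no new states appear). It has 11 states:
  I0: { [A → . x x e], [A → .], [C → . A A A], [C → . A A], [C → . x x C], [C' → . C] }  — shift, reduce
  I1: { [A → . x x e], [A → .], [C → A . A A], [C → A . A] }  — shift, reduce
  I2: { [C' → C .] }  — accept
  I3: { [A → x . x e], [C → x . x C] }  — shift
  I4: { [A → . x x e], [A → .], [A → x x . e], [C → . A A A], [C → . A A], [C → . x x C], [C → x x . C] }  — shift, reduce
  I5: { [C → x x C .] }  — reduce
  I6: { [A → x x e .] }  — reduce
  I7: { [A → . x x e], [A → .], [C → A A . A], [C → A A .] }  — shift, 2 reduces
  I8: { [A → x . x e] }  — shift
  I9: { [A → x x . e] }  — shift
  I10: { [C → A A A .] }  — reduce

Conflict in state I0:
  Shift-reduce conflict between [A → .] and [A → . x x e]
So the grammar is NOT LR(0).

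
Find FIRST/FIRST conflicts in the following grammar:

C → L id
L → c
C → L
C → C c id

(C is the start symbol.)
Yes. C → L id / C → L on { 'c' }; C → L id / C → C c id on { 'c' }; C → L / C → C c id on { 'c' }

A FIRST/FIRST conflict occurs when two productions N → α and N → β for the same non-terminal have FIRST(α) ∩ FIRST(β) ≠ ∅ (with ε ∈ FIRST of a nullable right-hand side, so two nullable alternatives also conflict).

FIRST sets of the non-terminals at (or reachable through a nullable prefix from) the front of some alternative:
  FIRST(L) = { 'c' }
  FIRST(C) = { 'c' }

Productions for C:
  C → L id: FIRST = { 'c' }
  C → L: FIRST = { 'c' }
  C → C c id: FIRST = { 'c' }
L has only one production, so no FIRST/FIRST conflict is possible there.

Conflict for C: C → L id and C → L
  Overlap: { 'c' }
Conflict for C: C → L id and C → C c id
  Overlap: { 'c' }
Conflict for C: C → L and C → C c id
  Overlap: { 'c' }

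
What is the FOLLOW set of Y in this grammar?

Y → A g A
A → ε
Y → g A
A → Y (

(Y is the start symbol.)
{ $, '(' }

To compute FOLLOW(Y), find every occurrence of Y on a right-hand side N → α Y β: add FIRST(β) \ {ε}, and if β is empty or nullable also add FOLLOW(N). Iterate to a fixed point.

Y is the start symbol, so $ ∈ FOLLOW(Y).
In A → Y (: Y is followed by '(', add FIRST('(') \ {ε} = { '(' }

Taking the union: FOLLOW(Y) = { $, '(' }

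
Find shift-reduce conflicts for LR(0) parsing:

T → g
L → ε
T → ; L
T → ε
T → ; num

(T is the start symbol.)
A shift-reduce conflict occurs when an LR(0) state has both:
  - a complete (reduce) item [A → α .] (dot at the end), and
  - a shift item [B → β . c γ] (dot before a terminal).

Augment with T' → T and build the canonical LR(0) collection (I0 = CLOSURE({[T' → . T]}), then GOTO on every symbol after a dot until no new states appear). It has 6 states:
  I0: { [T → . ; L], [T → . ; num], [T → . g], [T → .], [T' → . T] }  — shift, reduce
  I1: { [L → .], [T → ; . L], [T → ; . num] }  — shift, reduce
  I2: { [T' → T .] }  — accept
  I3: { [T → g .] }  — reduce
  I4: { [T → ; L .] }  — reduce
  I5: { [T → ; num .] }  — reduce

I0 contains reduce item [T → .] and shift items [T → . ; L], [T → . ; num], [T → . g] — shift-reduce conflict.
I1 contains reduce item [L → .] and shift item [T → ; . num] — shift-reduce conflict.

Answer: Yes — I0: [T → .] vs [T → . ; L]; I1: [L → .] vs [T → ; . num]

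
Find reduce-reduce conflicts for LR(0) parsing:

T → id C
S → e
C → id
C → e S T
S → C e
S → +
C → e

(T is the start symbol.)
A reduce-reduce conflict occurs when an LR(0) state has two complete items [A → α .] and [B → β .] — both call for a reduction, and with no lookahead the parser cannot choose between them.

Augment with T' → T and build the canonical LR(0) collection (I0 = CLOSURE({[T' → . T]}), then GOTO on every symbol after a dot until no new states appear). It has 12 states:
  I0: { [T → . id C], [T' → . T] }  — shift
  I1: { [T' → T .] }  — accept
  I2: { [C → . e S T], [C → . e], [C → . id], [T → id . C] }  — shift
  I3: { [T → id C .] }  — reduce
  I4: { [C → . e S T], [C → . e], [C → . id], [C → e . S T], [C → e .], [S → . +], [S → . C e], [S → . e] }  — shift, reduce
  I5: { [C → id .] }  — reduce
  I6: { [S → + .] }  — reduce
  I7: { [S → C . e] }  — shift
  I8: { [C → e S . T], [T → . id C] }  — shift
  I9: { [C → . e S T], [C → . e], [C → . id], [C → e . S T], [C → e .], [S → . +], [S → . C e], [S → . e], [S → e .] }  — shift, 2 reduces
  I10: { [C → e S T .] }  — reduce
  I11: { [S → C e .] }  — reduce

I9 contains complete items [C → e .], [S → e .] — reduce-reduce conflict.

Answer: Yes — I9: [C → e .] vs [S → e .]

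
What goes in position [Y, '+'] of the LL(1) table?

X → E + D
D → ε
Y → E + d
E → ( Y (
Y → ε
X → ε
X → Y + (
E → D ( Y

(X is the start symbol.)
Y → ε

To find M[Y, '+'], we find productions for Y where '+' is in the predict set (PREDICT(N → α) = (FIRST(α) \ {ε}) ∪ (FOLLOW(N) if α ⇒* ε)).

Relevant sets:
  FIRST(E) = { '(' }
  FOLLOW(Y) = { '(', '+' }

Y → E + d: PREDICT = { '(' }
Y → ε: PREDICT = { '(', '+' }
  '+' is in predict set, so this production goes in M[Y, '+']

M[Y, '+'] = Y → ε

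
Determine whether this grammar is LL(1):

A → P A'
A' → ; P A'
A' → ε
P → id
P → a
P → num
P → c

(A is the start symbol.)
A grammar is LL(1) if for each non-terminal N with multiple productions, the predict sets of those productions are pairwise disjoint, where PREDICT(N → α) = (FIRST(α) \ {ε}) ∪ (FOLLOW(N) if α ⇒* ε).

Relevant sets:
  FOLLOW(A') = { $ }

For A':
  PREDICT(A' → ';' P A') = { ';' }
  PREDICT(A' → ε) = { $ }
For P:
  PREDICT(P → id) = { 'id' }
  PREDICT(P → a) = { 'a' }
  PREDICT(P → num) = { 'num' }
  PREDICT(P → c) = { 'c' }
A has a single production, so nothing to check there.

All predict sets are disjoint. The grammar IS LL(1).

Answer: Yes, the grammar is LL(1).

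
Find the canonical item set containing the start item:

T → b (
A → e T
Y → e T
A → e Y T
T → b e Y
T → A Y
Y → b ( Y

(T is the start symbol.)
{ [A → . e T], [A → . e Y T], [T → . A Y], [T → . b (], [T → . b e Y], [T' → . T] }

First, augment the grammar with T' → T
I₀ = CLOSURE({ [T' → . T] }):
  [T' → . T] has the dot before T: add [T → . b (], [T → . b e Y], [T → . A Y]
  [T → . A Y] has the dot before A: add [A → . e T], [A → . e Y T]
No further items can be added.

I₀ = { [A → . e T], [A → . e Y T], [T → . A Y], [T → . b (], [T → . b e Y], [T' → . T] }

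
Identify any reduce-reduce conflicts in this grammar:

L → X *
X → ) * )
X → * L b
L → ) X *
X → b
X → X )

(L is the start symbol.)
Augment with L' → L and build the canonical LR(0) collection (I0 = CLOSURE({[L' → . L]}), then GOTO on every symbol after a dot until no new states appear). It has 17 states:
  I0: { [L → . ) X *], [L → . X *], [L' → . L], [X → . ) * )], [X → . * L b], [X → . X )], [X → . b] }  — shift
  I1: { [L → ) . X *], [X → ) . * )], [X → . ) * )], [X → . * L b], [X → . X )], [X → . b] }  — shift
  I2: { [L → . ) X *], [L → . X *], [X → * . L b], [X → . ) * )], [X → . * L b], [X → . X )], [X → . b] }  — shift
  I3: { [L' → L .] }  — accept
  I4: { [L → X . *], [X → X . )] }  — shift
  I5: { [X → b .] }  — reduce
  I6: { [X → X ) .] }  — reduce
  I7: { [L → X * .] }  — reduce
  I8: { [X → * L . b] }  — shift
  I9: { [X → * L b .] }  — reduce
  I10: { [X → ) . * )] }  — shift
  I11: { [L → . ) X *], [L → . X *], [X → ) * . )], [X → * . L b], [X → . ) * )], [X → . * L b], [X → . X )], [X → . b] }  — shift
  I12: { [L → ) X . *], [X → X . )] }  — shift
  I13: { [L → ) X * .] }  — reduce
  I14: { [L → ) . X *], [X → ) * ) .], [X → ) . * )], [X → . ) * )], [X → . * L b], [X → . X )], [X → . b] }  — shift, reduce
  I15: { [X → ) * . )] }  — shift
  I16: { [X → ) * ) .] }  — reduce

No state contains more than one complete item.

Answer: No reduce-reduce conflicts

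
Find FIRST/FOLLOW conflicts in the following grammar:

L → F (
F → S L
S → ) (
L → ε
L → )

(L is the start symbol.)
Nullable non-terminals: L.
FIRST sets used below: FIRST(F) = { ')' }

L: nullable alternative(s) L → ε; FOLLOW(L) = { $, '(' }
  L → F (: FIRST \ {ε} = { ')' } — disjoint from FOLLOW(L)
  L → ε: FIRST \ {ε} = { } — this is the only nullable alternative, skip
  L → ): FIRST \ {ε} = { ')' } — disjoint from FOLLOW(L)

F, S have no nullable alternative, so no FIRST/FOLLOW check is needed there.

No FIRST/FOLLOW conflicts found.

Answer: No FIRST/FOLLOW conflicts.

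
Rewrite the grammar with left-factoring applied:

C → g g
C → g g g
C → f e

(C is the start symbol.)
Left-factoring transforms A → αβ₁ | αβ₂ into A → αA' and A' → β₁ | β₂
(α is the longest common prefix among the alternatives). Repeat until
no nonterminal has two alternatives with a common prefix.

Round 1: C has alternatives sharing prefix 'g g'. Introduce C': C → g g C'
  Add: C' → ε
  Add: C' → g

No remaining common prefixes — done.

Resulting grammar:
C → g g C'
C' → ε
C' → g
C → f e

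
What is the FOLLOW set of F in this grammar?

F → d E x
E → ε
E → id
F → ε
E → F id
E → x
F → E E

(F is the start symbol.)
To compute FOLLOW(F), find every occurrence of F on a right-hand side N → α F β: add FIRST(β) \ {ε}, and if β is empty or nullable also add FOLLOW(N). Iterate to a fixed point.

F is the start symbol, so $ ∈ FOLLOW(F).
In E → F id: F is followed by id, add FIRST(id) \ {ε} = { 'id' }

Taking the union: FOLLOW(F) = { $, 'id' }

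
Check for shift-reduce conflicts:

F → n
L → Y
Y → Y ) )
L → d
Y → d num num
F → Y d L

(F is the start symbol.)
Yes — I10: [L → Y .] vs [Y → Y . ) )]; I11: [L → d .] vs [Y → d . num num]

A shift-reduce conflict occurs when an LR(0) state has both:
  - a complete (reduce) item [A → α .] (dot at the end), and
  - a shift item [B → β . c γ] (dot before a terminal).

Augment with F' → F and build the canonical LR(0) collection (I0 = CLOSURE({[F' → . F]}), then GOTO on every symbol after a dot until no new states appear). It has 13 states:
  I0: { [F → . Y d L], [F → . n], [F' → . F], [Y → . Y ) )], [Y → . d num num] }  — shift
  I1: { [F' → F .] }  — accept
  I2: { [F → Y . d L], [Y → Y . ) )] }  — shift
  I3: { [Y → d . num num] }  — shift
  I4: { [F → n .] }  — reduce
  I5: { [Y → d num . num] }  — shift
  I6: { [Y → d num num .] }  — reduce
  I7: { [Y → Y ) . )] }  — shift
  I8: { [F → Y d . L], [L → . Y], [L → . d], [Y → . Y ) )], [Y → . d num num] }  — shift
  I9: { [F → Y d L .] }  — reduce
  I10: { [L → Y .], [Y → Y . ) )] }  — shift, reduce
  I11: { [L → d .], [Y → d . num num] }  — shift, reduce
  I12: { [Y → Y ) ) .] }  — reduce

I10 contains reduce item [L → Y .] and shift item [Y → Y . ) )] — shift-reduce conflict.
I11 contains reduce item [L → d .] and shift item [Y → d . num num] — shift-reduce conflict.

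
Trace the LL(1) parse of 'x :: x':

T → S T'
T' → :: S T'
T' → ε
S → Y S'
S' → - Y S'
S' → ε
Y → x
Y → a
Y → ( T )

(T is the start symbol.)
LL(1) parsing maintains a stack (initially the start symbol over $) and the input. At each step: if the stack top is a terminal, match it against the current input token; if it is a non-terminal N, replace it with the RHS of M[N, lookahead] (the unique production whose predict set contains the lookahead).

Stack is shown with the top on the left.

Stack      Input     Action
---------------------------
T $        x :: x $  output T → S T'
S T' $     x :: x $  output S → Y S'
Y S' T' $  x :: x $  output Y → x
x S' T' $  x :: x $  match 'x'
S' T' $    :: x $    output S' → ε
T' $       :: x $    output T' → :: S T'
:: S T' $  :: x $    match '::'
S T' $     x $       output S → Y S'
Y S' T' $  x $       output Y → x
x S' T' $  x $       match 'x'
S' T' $    $         output S' → ε
T' $       $         output T' → ε
$          $         accept

The string is accepted.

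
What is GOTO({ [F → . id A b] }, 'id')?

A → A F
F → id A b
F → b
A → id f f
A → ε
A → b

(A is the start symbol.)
{ [A → . A F], [A → . b], [A → . id f f], [A → .], [F → id . A b] }

GOTO(I, 'id') = CLOSURE({ [A → αX.β] : [A → α.Xβ] ∈ I, X = 'id' })

Items with dot before 'id', with the dot advanced:
  [F → . id A b] → [F → id . A b]
Closure of the advanced items:
  [F → id . A b] has the dot before A: add [A → . A F], [A → . id f f], [A → .], [A → . b]

GOTO = { [A → . A F], [A → . b], [A → . id f f], [A → .], [F → id . A b] }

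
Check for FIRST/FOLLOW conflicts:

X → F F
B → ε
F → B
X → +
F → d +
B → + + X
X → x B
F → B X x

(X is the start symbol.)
Yes. X → '+' with FOLLOW(X) on { '+' }; X → x B with FOLLOW(X) on { 'x' }; B → '+' '+' X with FOLLOW(B) on { '+' }; F → d '+' with FOLLOW(F) on { 'd' }; F → B X x with FOLLOW(F) on { '+', 'd', 'x' }

A FIRST/FOLLOW conflict occurs when a non-terminal N has a nullable alternative N → β (β ⇒* ε) and another alternative N → α with FIRST(α) ∩ FOLLOW(N) ≠ ∅: on such a lookahead the parser cannot decide between expanding α and letting N vanish via β.

Nullable non-terminals: B, F, X.
FIRST sets used below: FIRST(B) = { '+', ε }, FIRST(X) = { '+', 'd', 'x', ε }, FIRST(F) = { '+', 'd', 'x', ε }

B: nullable alternative(s) B → ε; FOLLOW(B) = { $, '+', 'd', 'x' }
  B → ε: FIRST \ {ε} = { } — this is the only nullable alternative, skip
  B → + + X: FIRST \ {ε} = { '+' } — overlaps FOLLOW(B) on { '+' }: CONFLICT

F: nullable alternative(s) F → B; FOLLOW(F) = { $, '+', 'd', 'x' }
  F → B: FIRST \ {ε} = { '+' } — this is the only nullable alternative, skip
  F → d +: FIRST \ {ε} = { 'd' } — overlaps FOLLOW(F) on { 'd' }: CONFLICT
  F → B X x: FIRST \ {ε} = { '+', 'd', 'x' } — overlaps FOLLOW(F) on { '+', 'd', 'x' }: CONFLICT

X: nullable alternative(s) X → F F; FOLLOW(X) = { $, '+', 'd', 'x' }
  X → F F: FIRST \ {ε} = { '+', 'd', 'x' } — this is the only nullable alternative, skip
  X → +: FIRST \ {ε} = { '+' } — overlaps FOLLOW(X) on { '+' }: CONFLICT
  X → x B: FIRST \ {ε} = { 'x' } — overlaps FOLLOW(X) on { 'x' }: CONFLICT

So the grammar has 5 FIRST/FOLLOW conflicts (marked CONFLICT above).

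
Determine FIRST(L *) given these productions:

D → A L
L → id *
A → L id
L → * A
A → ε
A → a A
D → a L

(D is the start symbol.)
{ '*', 'id' }

FIRST sets of the non-terminals involved (from the grammar, by fixed-point iteration):
  FIRST(L) = { '*', 'id' }

To compute FIRST(L *), process the symbols left to right:
Symbol L is a non-terminal. Add FIRST(L) \ {ε} = { '*', 'id' }
L is not nullable (ε ∉ FIRST(L)), so stop here.
FIRST(L *) = { '*', 'id' }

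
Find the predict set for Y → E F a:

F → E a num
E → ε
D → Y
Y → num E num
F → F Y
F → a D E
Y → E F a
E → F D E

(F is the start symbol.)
{ 'a' }

PREDICT(Y → E F a) = (FIRST(RHS) \ {ε}) ∪ (FOLLOW(Y) if ε ∈ FIRST(RHS), i.e. RHS ⇒* ε)
FIRST(E) = { 'a', ε }
FIRST(F) = { 'a' }
FIRST(E F a) = { 'a' }
ε ∉ FIRST(E F a), so FOLLOW(Y) is not added.
PREDICT(Y → E F a) = { 'a' }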